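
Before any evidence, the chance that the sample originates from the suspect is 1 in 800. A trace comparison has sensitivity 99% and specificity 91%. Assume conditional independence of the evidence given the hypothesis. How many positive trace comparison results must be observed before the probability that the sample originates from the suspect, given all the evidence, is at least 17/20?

Prior odds = 0.00125/0.99875 = 1/799.
False-positive rate = 1 − 0.91 = 0.09; likelihood ratio of a positive = 0.99/0.09 = 11.
Target posterior odds = 0.85/0.15 = 17/3.
Require 11ⁿ ≥ 17/3 ÷ (1/799) = 13583/3.
11³ = 1331 falls short of 13583/3 but 11⁴ = 14641 reaches it, so n = 4.

4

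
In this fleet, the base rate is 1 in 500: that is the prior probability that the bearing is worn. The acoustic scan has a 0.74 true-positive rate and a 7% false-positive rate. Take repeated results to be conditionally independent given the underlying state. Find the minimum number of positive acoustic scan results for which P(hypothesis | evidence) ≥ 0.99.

5

Prior odds: 0.002 ÷ 0.998 = 1/499.
Likelihood ratio of a positive result = 0.74/0.07 = 74/7.
Target odds: 0.99 ÷ 0.01 = 99.
Require (74/7)ⁿ ≥ 99 ÷ (1/499) = 49401.
(74/7)⁴ = 29986576/2401 falls short of 49401 but (74/7)⁵ ≈132029 reaches it, so n = 5.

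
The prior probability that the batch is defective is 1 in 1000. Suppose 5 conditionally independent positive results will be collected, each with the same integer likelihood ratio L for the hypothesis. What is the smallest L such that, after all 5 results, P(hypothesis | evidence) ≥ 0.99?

10

Prior odds = 0.001/0.999 = 1/999.
Target odds = 0.99/0.01 = 99.
Need L⁵ ≥ 99 ÷ (1/999) = 98901.
9⁵ = 59049 < 98901 ≤ 100000 = 10⁵, so L = 10.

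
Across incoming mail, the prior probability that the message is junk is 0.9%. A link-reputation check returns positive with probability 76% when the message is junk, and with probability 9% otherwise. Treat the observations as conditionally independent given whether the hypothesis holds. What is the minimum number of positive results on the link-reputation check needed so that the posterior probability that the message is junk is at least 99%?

Prior odds = 0.009/0.991 = 9/991.
Likelihood ratio of a positive result = 0.76/0.09 = 76/9.
Target odds: 0.99 ÷ 0.01 = 99.
Require (76/9)ⁿ ≥ 99 ÷ (9/991) = 10901.
(76/9)⁴ = 33362176/6561 falls short of 10901 but (76/9)⁵ ≈42939.3 reaches it, so n = 5.

5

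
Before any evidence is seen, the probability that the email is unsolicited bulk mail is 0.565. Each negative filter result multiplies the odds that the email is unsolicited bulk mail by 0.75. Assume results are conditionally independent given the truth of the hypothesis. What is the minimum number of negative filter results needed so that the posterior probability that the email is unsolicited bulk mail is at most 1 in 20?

12

Prior odds: 0.565 ÷ 0.435 = 113/87.
Likelihood ratio per negative filter result = 0.75.
Target posterior odds = 0.05/0.95 = 1/19.
Require 0.75ⁿ ≤ 1/19 ÷ (113/87) = 87/2147.
0.75¹¹ = 177147/4194304 is still above 87/2147 but 0.75¹² = 531441/16777216 is at or below it, so n = 12.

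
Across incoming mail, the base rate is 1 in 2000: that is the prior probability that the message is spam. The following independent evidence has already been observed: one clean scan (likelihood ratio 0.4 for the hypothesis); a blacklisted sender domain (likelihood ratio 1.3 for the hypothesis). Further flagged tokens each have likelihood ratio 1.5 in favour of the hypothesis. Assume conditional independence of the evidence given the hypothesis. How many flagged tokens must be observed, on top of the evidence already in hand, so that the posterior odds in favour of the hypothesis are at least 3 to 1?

Prior odds = 0.0005/0.9995 = 1/1999.
Combined Bayes factor of the evidence already in hand = 0.4 × 1.3 = 0.52.
Odds after that evidence = (1/1999) × 0.52 = 13/49975.
Target odds = 3.
Need 1.5ⁿ ≥ 3 ÷ (13/49975) = 149925/13.
1.5²³ ≈11222.7 falls short of 149925/13 but 1.5²⁴ ≈16834.1 reaches it, so n = 24.

24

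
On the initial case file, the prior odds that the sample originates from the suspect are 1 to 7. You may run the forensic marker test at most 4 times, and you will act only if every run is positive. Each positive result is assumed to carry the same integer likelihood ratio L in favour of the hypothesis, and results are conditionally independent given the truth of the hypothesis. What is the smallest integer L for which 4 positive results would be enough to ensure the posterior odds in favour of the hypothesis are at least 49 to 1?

5

Prior odds = 1/7.
Target odds = 49.
Need L⁴ ≥ 49 ÷ (1/7) = 343.
4⁴ = 256 < 343 ≤ 625 = 5⁴, so L = 5.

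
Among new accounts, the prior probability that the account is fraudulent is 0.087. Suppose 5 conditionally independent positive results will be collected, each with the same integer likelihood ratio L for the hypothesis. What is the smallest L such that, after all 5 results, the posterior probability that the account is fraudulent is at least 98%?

4

Prior odds = 0.087/0.913 = 87/913.
Target odds = 0.98/0.02 = 49.
Need L⁵ ≥ 49 ÷ (87/913) = 44737/87.
3⁵ = 243 < 44737/87 ≤ 1024 = 4⁵, so L = 4.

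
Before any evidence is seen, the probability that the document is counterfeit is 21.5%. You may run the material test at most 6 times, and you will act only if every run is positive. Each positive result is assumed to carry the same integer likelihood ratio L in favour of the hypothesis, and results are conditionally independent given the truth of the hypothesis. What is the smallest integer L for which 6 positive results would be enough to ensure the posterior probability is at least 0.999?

Prior odds = 0.215/0.785 = 43/157.
Target odds = 0.999/0.001 = 999.
Need L⁶ ≥ 999 ÷ (43/157) = 156843/43.
3⁶ = 729 < 156843/43 ≤ 4096 = 4⁶, so L = 4.

4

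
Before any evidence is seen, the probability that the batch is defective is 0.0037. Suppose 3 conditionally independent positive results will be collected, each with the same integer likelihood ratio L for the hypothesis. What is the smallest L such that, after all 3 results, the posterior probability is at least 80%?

Prior odds = 0.0037/0.9963 = 37/9963.
Target odds = 0.8/0.2 = 4.
Need L³ ≥ 4 ÷ (37/9963) = 39852/37.
10³ = 1000 < 39852/37 ≤ 1331 = 11³, so L = 11.

11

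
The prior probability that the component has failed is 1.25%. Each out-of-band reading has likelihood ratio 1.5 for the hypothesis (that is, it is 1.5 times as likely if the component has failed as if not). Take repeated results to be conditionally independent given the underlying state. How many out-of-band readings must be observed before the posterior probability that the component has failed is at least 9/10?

Prior odds = 0.0125/0.9875 = 1/79.
Likelihood ratio per out-of-band reading = 1.5.
Target odds: 0.9 ÷ 0.1 = 9.
Require 1.5ⁿ ≥ 9 ÷ (1/79) = 711.
1.5¹⁶ = 43046721/65536 falls short of 711 but 1.5¹⁷ = 129140163/131072 reaches it, so n = 17.

17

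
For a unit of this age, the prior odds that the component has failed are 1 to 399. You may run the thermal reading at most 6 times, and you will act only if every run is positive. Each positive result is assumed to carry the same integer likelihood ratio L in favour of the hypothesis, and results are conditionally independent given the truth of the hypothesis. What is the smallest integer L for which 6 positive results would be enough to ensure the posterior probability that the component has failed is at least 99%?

6

Prior odds = 1/399.
Target odds = 0.99/0.01 = 99.
Need L⁶ ≥ 99 ÷ (1/399) = 39501.
5⁶ = 15625 < 39501 ≤ 46656 = 6⁶, so L = 6.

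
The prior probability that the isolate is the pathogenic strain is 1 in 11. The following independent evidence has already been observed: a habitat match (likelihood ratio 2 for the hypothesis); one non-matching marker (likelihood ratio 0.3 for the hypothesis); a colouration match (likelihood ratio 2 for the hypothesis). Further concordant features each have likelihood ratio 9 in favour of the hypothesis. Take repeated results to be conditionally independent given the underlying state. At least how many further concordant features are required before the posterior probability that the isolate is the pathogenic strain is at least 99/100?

Prior odds = (1/11)/(10/11) = 0.1.
Combined Bayes factor of the evidence already in hand = 2 × 0.3 × 2 = 1.2.
Odds after that evidence = 0.1 × 1.2 = 0.12.
Target odds = 0.99/0.01 = 99.
Need 9ⁿ ≥ 99 ÷ 0.12 = 825.
9³ = 729 falls short of 825 but 9⁴ = 6561 reaches it, so n = 4.

4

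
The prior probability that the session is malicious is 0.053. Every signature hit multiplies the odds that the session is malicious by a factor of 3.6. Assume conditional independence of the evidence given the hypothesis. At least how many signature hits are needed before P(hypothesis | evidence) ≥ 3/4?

4

Prior odds: 0.053 ÷ 0.947 = 53/947.
Likelihood ratio per signature hit = 3.6.
Target odds: 0.75 ÷ 0.25 = 3.
Need (53/947) × 3.6ⁿ ≥ 3, i.e. 3.6ⁿ ≥ 2841/53.
3.6³ = 46.656 falls short of 2841/53 but 3.6⁴ = 167.9616 reaches it, so n = 4.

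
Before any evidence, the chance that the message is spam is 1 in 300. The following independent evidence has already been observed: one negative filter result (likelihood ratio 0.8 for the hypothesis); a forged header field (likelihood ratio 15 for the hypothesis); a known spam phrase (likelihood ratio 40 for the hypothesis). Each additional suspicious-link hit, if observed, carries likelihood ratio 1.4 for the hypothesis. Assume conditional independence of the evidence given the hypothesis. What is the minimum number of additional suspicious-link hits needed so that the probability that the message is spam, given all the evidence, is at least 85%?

Prior odds = (1/300)/(299/300) = 1/299.
Combined Bayes factor of the evidence already in hand = 0.8 × 15 × 40 = 480.
Odds after that evidence = (1/299) × 480 = 480/299.
Target odds = 0.85/0.15 = 17/3.
Need 1.4ⁿ ≥ 17/3 ÷ (480/299) = 5083/1440.
1.4³ = 2.744 falls short of 5083/1440 but 1.4⁴ = 3.8416 reaches it, so n = 4.

4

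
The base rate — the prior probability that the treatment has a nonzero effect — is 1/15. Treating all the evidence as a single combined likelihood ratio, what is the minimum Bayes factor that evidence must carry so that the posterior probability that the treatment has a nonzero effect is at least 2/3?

28

Prior odds = (1/15)/(14/15) = 1/14.
Target odds = (2/3)/(1/3) = 2.
Required Bayes factor = 2 ÷ (1/14) = 28.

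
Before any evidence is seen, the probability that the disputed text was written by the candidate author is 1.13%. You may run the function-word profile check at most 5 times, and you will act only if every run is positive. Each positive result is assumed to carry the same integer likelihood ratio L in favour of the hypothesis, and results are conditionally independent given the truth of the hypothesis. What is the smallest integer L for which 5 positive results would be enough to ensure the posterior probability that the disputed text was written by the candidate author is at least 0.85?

4

Prior odds = 0.0113/0.9887 = 113/9887.
Target odds = 0.85/0.15 = 17/3.
Need L⁵ ≥ 17/3 ÷ (113/9887) = 168079/339.
3⁵ = 243 < 168079/339 ≤ 1024 = 4⁵, so L = 4.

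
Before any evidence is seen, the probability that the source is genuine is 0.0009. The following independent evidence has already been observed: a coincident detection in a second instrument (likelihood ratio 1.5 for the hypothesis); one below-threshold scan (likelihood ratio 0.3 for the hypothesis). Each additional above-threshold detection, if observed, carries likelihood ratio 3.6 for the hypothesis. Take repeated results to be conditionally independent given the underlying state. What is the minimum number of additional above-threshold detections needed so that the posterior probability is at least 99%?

10

Prior odds = 0.0009/0.9991 = 9/9991.
Combined Bayes factor of the evidence already in hand = 1.5 × 0.3 = 0.45.
Odds after that evidence = (9/9991) × 0.45 = 81/199820.
Target odds = 0.99/0.01 = 99.
Need 3.6ⁿ ≥ 99 ÷ (81/199820) = 2198020/9.
3.6⁹ ≈101560 falls short of 2198020/9 but 3.6¹⁰ ≈365616 reaches it, so n = 10.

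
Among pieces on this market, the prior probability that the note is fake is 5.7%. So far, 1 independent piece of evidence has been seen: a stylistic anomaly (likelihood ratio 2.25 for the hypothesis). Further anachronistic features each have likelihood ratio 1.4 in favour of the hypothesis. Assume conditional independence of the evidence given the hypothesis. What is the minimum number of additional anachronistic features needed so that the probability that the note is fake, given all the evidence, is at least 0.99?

Prior odds = 0.057/0.943 = 57/943.
Bayes factor of the evidence already in hand = 2.25.
Odds after that evidence = (57/943) × 2.25 = 513/3772.
Target odds = 0.99/0.01 = 99.
Need 1.4ⁿ ≥ 99 ÷ (513/3772) = 41492/57.
1.4¹⁹ ≈597.63 falls short of 41492/57 but 1.4²⁰ ≈836.683 reaches it, so n = 20.

20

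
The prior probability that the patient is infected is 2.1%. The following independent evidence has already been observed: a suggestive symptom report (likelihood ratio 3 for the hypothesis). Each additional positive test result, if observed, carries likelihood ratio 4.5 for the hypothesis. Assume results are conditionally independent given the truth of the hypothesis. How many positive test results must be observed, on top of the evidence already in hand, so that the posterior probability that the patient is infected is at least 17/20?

3

Prior odds = 0.021/0.979 = 21/979.
Bayes factor of the evidence already in hand = 3.
Odds after that evidence = (21/979) × 3 = 63/979.
Target odds = 0.85/0.15 = 17/3.
Need 4.5ⁿ ≥ 17/3 ÷ (63/979) = 16643/189.
4.5² = 20.25 falls short of 16643/189 but 4.5³ = 91.125 reaches it, so n = 3.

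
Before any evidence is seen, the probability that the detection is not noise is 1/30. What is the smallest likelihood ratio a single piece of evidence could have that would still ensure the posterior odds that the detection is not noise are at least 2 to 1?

Prior odds = (1/30)/(29/30) = 1/29.
Target odds = 2.
Required Bayes factor = 2 ÷ (1/29) = 58.

58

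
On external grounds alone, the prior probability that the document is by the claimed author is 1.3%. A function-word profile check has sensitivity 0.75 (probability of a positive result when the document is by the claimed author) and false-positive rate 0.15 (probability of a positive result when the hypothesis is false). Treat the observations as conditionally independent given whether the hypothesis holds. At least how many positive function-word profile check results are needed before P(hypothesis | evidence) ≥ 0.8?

4

Prior odds = 0.013/0.987 = 13/987.
Likelihood ratio of a positive result = 0.75/0.15 = 5.
Target odds: 0.8 ÷ 0.2 = 4.
Require 5ⁿ ≥ 4 ÷ (13/987) = 3948/13.
5³ = 125 falls short of 3948/13 but 5⁴ = 625 reaches it, so n = 4.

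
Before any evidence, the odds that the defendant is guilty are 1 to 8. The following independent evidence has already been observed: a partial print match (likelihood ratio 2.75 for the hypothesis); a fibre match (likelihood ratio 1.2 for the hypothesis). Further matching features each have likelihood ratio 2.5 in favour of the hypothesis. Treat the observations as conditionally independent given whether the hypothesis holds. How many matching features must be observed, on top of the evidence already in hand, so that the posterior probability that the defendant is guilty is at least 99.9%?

Prior odds = 0.125.
Combined Bayes factor of the evidence already in hand = 2.75 × 1.2 = 3.3.
Odds after that evidence = 0.125 × 3.3 = 0.4125.
Target odds = 0.999/0.001 = 999.
Need 2.5ⁿ ≥ 999 ÷ 0.4125 = 26640/11.
2.5⁸ = 390625/256 falls short of 26640/11 but 2.5⁹ = 1953125/512 reaches it, so n = 9.

9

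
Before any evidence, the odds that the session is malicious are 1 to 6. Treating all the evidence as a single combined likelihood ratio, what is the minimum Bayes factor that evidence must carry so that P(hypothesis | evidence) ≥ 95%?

Prior odds = 1/6.
Target odds = 0.95/0.05 = 19.
Required Bayes factor = 19 ÷ (1/6) = 114.

114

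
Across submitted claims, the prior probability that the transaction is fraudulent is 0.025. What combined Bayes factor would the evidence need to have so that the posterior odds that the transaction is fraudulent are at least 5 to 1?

Prior odds = 0.025/0.975 = 1/39.
Target odds = 5.
Required Bayes factor = 5 ÷ (1/39) = 195.

195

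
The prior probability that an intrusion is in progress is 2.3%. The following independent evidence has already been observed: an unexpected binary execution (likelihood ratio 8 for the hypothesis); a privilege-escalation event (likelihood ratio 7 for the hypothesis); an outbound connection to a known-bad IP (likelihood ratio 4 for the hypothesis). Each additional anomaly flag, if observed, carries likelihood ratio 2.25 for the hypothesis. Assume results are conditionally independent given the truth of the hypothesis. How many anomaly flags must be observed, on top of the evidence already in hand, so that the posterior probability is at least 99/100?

Prior odds = 0.023/0.977 = 23/977.
Combined Bayes factor of the evidence already in hand = 8 × 7 × 4 = 224.
Odds after that evidence = (23/977) × 224 = 5152/977.
Target odds = 0.99/0.01 = 99.
Need 2.25ⁿ ≥ 99 ÷ (5152/977) = 96723/5152.
2.25³ = 11.390625 falls short of 96723/5152 but 2.25⁴ = 25.62890625 reaches it, so n = 4.

4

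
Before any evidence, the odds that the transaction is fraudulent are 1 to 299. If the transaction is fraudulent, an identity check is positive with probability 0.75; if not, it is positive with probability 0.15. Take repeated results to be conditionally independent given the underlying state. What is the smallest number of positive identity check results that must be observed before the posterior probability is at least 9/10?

Prior odds = 1/299.
Likelihood ratio of a positive = 0.75/0.15 = 5.
Target odds: 0.9 ÷ 0.1 = 9.
Require 5ⁿ ≥ 9 ÷ (1/299) = 2691.
5⁴ = 625 falls short of 2691 but 5⁵ = 3125 reaches it, so n = 5.

5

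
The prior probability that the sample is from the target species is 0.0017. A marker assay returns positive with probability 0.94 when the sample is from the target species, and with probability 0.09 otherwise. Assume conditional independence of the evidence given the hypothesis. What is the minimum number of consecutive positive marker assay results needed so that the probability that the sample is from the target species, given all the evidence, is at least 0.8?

4

Prior odds: 0.0017 ÷ 0.9983 = 17/9983.
Likelihood ratio of a positive result = 0.94/0.09 = 94/9.
Target posterior odds = 0.8/0.2 = 4.
Require (94/9)ⁿ ≥ 4 ÷ (17/9983) = 39932/17.
(94/9)³ = 830584/729 falls short of 39932/17 but (94/9)⁴ = 78074896/6561 reaches it, so n = 4.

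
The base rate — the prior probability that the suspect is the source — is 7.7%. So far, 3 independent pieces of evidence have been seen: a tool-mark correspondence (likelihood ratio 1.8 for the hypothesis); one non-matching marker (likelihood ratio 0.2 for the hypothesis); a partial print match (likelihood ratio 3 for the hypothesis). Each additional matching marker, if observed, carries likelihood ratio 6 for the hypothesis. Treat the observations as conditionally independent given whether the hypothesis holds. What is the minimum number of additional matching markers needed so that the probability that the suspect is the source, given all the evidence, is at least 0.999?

6

Prior odds = 0.077/0.923 = 77/923.
Combined Bayes factor of the evidence already in hand = 1.8 × 0.2 × 3 = 1.08.
Odds after that evidence = (77/923) × 1.08 = 2079/23075.
Target odds = 0.999/0.001 = 999.
Need 6ⁿ ≥ 999 ÷ (2079/23075) = 853775/77.
6⁵ = 7776 falls short of 853775/77 but 6⁶ = 46656 reaches it, so n = 6.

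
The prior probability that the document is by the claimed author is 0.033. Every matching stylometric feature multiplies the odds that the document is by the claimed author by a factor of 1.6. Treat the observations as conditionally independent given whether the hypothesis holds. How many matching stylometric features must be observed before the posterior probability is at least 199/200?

Prior odds: 0.033 ÷ 0.967 = 33/967.
Likelihood ratio per matching stylometric feature = 1.6.
Target posterior odds = 0.995/0.005 = 199.
Require 1.6ⁿ ≥ 199 ÷ (33/967) = 192433/33.
1.6¹⁸ ≈4722.37 falls short of 192433/33 but 1.6¹⁹ ≈7555.79 reaches it, so n = 19.

19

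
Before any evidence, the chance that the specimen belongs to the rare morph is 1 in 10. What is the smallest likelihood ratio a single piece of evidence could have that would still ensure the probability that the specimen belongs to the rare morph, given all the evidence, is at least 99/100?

Prior odds = 0.1/0.9 = 1/9.
Target odds = 0.99/0.01 = 99.
Required Bayes factor = 99 ÷ (1/9) = 891.

891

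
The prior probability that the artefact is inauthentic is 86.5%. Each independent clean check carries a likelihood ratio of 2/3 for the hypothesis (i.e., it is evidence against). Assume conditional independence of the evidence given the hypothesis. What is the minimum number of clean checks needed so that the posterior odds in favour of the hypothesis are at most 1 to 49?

Prior odds = 0.865/0.135 = 173/27.
Likelihood ratio per clean check = 2/3.
Target odds = 1/49.
Need (173/27) × (2/3)ⁿ ≤ 1/49, i.e. (2/3)ⁿ ≤ 27/8477.
(2/3)¹⁴ = 16384/4782969 is still above 27/8477 but (2/3)¹⁵ = 32768/14348907 is at or below it, so n = 15.

15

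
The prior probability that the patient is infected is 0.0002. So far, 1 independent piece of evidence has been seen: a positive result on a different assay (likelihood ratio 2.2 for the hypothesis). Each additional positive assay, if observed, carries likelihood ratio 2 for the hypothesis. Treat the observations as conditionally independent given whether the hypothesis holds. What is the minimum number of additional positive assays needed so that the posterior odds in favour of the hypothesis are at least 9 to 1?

15

Prior odds = 0.0002/0.9998 = 1/4999.
Bayes factor of the evidence already in hand = 2.2.
Odds after that evidence = (1/4999) × 2.2 = 11/24995.
Target odds = 9.
Need 2ⁿ ≥ 9 ÷ (11/24995) = 224955/11.
2¹⁴ = 16384 falls short of 224955/11 but 2¹⁵ = 32768 reaches it, so n = 15.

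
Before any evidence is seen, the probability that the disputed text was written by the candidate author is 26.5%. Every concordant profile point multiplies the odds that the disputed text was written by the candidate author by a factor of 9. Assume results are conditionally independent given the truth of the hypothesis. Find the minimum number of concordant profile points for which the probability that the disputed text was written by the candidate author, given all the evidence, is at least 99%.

3

Prior odds: 0.265 ÷ 0.735 = 53/147.
Likelihood ratio per concordant profile point = 9.
Target posterior odds = 0.99/0.01 = 99.
Need (53/147) × 9ⁿ ≥ 99, i.e. 9ⁿ ≥ 14553/53.
9² = 81 falls short of 14553/53 but 9³ = 729 reaches it, so n = 3.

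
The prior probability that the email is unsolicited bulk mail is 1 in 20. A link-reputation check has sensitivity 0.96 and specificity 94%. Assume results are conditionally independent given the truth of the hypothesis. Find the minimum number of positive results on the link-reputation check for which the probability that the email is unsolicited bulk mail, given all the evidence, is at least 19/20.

Prior odds: 0.05 ÷ 0.95 = 1/19.
False-positive rate = 1 − 0.94 = 0.06; likelihood ratio of a positive = 0.96/0.06 = 16.
Target posterior odds = 0.95/0.05 = 19.
Require 16ⁿ ≥ 19 ÷ (1/19) = 361.
16² = 256 falls short of 361 but 16³ = 4096 reaches it, so n = 3.

3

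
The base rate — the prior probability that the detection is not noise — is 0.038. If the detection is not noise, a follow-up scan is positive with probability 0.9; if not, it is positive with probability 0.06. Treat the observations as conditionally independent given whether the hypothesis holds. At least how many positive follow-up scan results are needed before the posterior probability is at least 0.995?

Prior odds: 0.038 ÷ 0.962 = 19/481.
Likelihood ratio of a positive = 0.9/0.06 = 15.
Target posterior odds = 0.995/0.005 = 199.
Need (19/481) × 15ⁿ ≥ 199, i.e. 15ⁿ ≥ 95719/19.
15³ = 3375 falls short of 95719/19 but 15⁴ = 50625 reaches it, so n = 4.

4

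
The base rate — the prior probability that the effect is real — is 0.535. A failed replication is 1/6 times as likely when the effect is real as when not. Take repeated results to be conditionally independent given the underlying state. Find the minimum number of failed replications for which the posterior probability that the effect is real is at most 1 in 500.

4

Prior odds: 0.535 ÷ 0.465 = 107/93.
Likelihood ratio per failed replication = 1/6.
Target odds: 0.002 ÷ 0.998 = 1/499.
Need (107/93) × (1/6)ⁿ ≤ 1/499, i.e. (1/6)ⁿ ≤ 93/53393.
(1/6)³ = 1/216 is still above 93/53393 but (1/6)⁴ = 1/1296 is at or below it, so n = 4.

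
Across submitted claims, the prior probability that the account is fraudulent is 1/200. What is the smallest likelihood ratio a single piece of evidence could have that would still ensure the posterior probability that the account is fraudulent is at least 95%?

Prior odds = 0.005/0.995 = 1/199.
Target odds = 0.95/0.05 = 19.
Required Bayes factor = 19 ÷ (1/199) = 3781.

3781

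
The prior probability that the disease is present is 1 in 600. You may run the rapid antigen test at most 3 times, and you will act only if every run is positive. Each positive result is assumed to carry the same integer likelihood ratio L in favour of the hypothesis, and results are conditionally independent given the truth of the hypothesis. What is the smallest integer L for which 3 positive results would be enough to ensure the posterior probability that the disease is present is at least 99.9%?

Prior odds = (1/600)/(599/600) = 1/599.
Target odds = 0.999/0.001 = 999.
Need L³ ≥ 999 ÷ (1/599) = 598401.
84³ = 592704 < 598401 ≤ 614125 = 85³, so L = 85.

85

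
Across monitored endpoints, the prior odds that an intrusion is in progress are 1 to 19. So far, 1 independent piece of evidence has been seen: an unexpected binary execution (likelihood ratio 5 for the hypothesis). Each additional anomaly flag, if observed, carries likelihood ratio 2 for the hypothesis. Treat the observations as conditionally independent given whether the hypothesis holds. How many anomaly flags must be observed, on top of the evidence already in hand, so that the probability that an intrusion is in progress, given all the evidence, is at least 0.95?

Prior odds = 1/19.
Bayes factor of the evidence already in hand = 5.
Odds after that evidence = (1/19) × 5 = 5/19.
Target odds = 0.95/0.05 = 19.
Need 2ⁿ ≥ 19 ÷ (5/19) = 72.2.
2⁶ = 64 falls short of 72.2 but 2⁷ = 128 reaches it, so n = 7.

7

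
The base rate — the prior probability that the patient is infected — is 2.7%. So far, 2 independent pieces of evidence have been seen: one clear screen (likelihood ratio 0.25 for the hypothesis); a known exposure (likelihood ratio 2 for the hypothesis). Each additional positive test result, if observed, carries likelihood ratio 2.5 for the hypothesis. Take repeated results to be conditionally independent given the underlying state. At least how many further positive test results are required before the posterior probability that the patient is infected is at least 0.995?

Prior odds = 0.027/0.973 = 27/973.
Combined Bayes factor of the evidence already in hand = 0.25 × 2 = 0.5.
Odds after that evidence = (27/973) × 0.5 = 27/1946.
Target odds = 0.995/0.005 = 199.
Need 2.5ⁿ ≥ 199 ÷ (27/1946) = 387254/27.
2.5¹⁰ = 9765625/1024 falls short of 387254/27 but 2.5¹¹ = 48828125/2048 reaches it, so n = 11.

11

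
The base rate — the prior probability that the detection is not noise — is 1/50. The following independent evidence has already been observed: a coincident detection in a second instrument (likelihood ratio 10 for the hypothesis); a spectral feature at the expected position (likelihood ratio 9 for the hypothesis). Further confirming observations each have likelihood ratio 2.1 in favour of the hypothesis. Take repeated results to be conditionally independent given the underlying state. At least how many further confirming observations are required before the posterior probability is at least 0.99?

6

Prior odds = 0.02/0.98 = 1/49.
Combined Bayes factor of the evidence already in hand = 10 × 9 = 90.
Odds after that evidence = (1/49) × 90 = 90/49.
Target odds = 0.99/0.01 = 99.
Need 2.1ⁿ ≥ 99 ÷ (90/49) = 53.9.
2.1⁵ = 4084101/100000 falls short of 53.9 but 2.1⁶ = 85766121/1000000 reaches it, so n = 6.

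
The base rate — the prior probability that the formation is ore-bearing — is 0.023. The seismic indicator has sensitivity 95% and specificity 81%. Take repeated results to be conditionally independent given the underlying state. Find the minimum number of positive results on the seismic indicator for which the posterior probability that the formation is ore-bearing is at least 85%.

Prior odds: 0.023 ÷ 0.977 = 23/977.
False-positive rate = 1 − 0.81 = 0.19; likelihood ratio of a positive = 0.95/0.19 = 5.
Target posterior odds = 0.85/0.15 = 17/3.
Need (23/977) × 5ⁿ ≥ 17/3, i.e. 5ⁿ ≥ 16609/69.
5³ = 125 falls short of 16609/69 but 5⁴ = 625 reaches it, so n = 4.

4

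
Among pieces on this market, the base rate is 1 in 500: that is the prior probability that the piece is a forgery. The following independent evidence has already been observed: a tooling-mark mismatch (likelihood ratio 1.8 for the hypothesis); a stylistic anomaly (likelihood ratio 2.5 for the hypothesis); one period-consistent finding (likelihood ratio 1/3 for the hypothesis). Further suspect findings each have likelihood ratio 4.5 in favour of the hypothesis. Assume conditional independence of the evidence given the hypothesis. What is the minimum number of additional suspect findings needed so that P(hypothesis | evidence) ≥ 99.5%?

8

Prior odds = 0.002/0.998 = 1/499.
Combined Bayes factor of the evidence already in hand = 1.8 × 2.5 × (1/3) = 1.5.
Odds after that evidence = (1/499) × 1.5 = 3/998.
Target odds = 0.995/0.005 = 199.
Need 4.5ⁿ ≥ 199 ÷ (3/998) = 198602/3.
4.5⁷ = 4782969/128 falls short of 198602/3 but 4.5⁸ = 43046721/256 reaches it, so n = 8.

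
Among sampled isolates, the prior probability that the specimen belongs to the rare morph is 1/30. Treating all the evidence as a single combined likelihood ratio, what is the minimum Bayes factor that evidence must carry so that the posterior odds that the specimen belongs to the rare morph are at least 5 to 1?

145

Prior odds = (1/30)/(29/30) = 1/29.
Target odds = 5.
Required Bayes factor = 5 ÷ (1/29) = 145.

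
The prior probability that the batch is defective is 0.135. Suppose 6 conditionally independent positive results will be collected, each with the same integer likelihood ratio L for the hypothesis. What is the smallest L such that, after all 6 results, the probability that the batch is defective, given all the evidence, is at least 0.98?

3

Prior odds = 0.135/0.865 = 27/173.
Target odds = 0.98/0.02 = 49.
Need L⁶ ≥ 49 ÷ (27/173) = 8477/27.
2⁶ = 64 < 8477/27 ≤ 729 = 3⁶, so L = 3.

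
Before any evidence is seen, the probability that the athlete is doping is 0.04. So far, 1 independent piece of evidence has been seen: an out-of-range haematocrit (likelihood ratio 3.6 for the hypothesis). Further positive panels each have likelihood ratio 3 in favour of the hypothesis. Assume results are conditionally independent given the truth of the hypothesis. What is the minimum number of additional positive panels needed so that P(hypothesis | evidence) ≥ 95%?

Prior odds = 0.04/0.96 = 1/24.
Bayes factor of the evidence already in hand = 3.6.
Odds after that evidence = (1/24) × 3.6 = 0.15.
Target odds = 0.95/0.05 = 19.
Need 3ⁿ ≥ 19 ÷ 0.15 = 380/3.
3⁴ = 81 falls short of 380/3 but 3⁵ = 243 reaches it, so n = 5.

5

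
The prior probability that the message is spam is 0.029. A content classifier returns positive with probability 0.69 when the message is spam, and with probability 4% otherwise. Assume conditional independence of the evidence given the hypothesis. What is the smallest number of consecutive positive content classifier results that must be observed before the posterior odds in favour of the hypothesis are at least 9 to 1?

3

Prior odds: 0.029 ÷ 0.971 = 29/971.
Likelihood ratio of a positive result = 0.69/0.04 = 17.25.
Target odds = 9.
Require 17.25ⁿ ≥ 9 ÷ (29/971) = 8739/29.
17.25² = 297.5625 falls short of 8739/29 but 17.25³ = 5132.953125 reaches it, so n = 3.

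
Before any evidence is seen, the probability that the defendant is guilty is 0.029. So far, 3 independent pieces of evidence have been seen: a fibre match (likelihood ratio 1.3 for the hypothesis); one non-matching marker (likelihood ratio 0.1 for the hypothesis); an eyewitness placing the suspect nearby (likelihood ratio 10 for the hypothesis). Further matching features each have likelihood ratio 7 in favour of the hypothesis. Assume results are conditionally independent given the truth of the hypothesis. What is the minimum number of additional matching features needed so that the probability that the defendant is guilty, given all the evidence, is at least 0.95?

Prior odds = 0.029/0.971 = 29/971.
Combined Bayes factor of the evidence already in hand = 1.3 × 0.1 × 10 = 1.3.
Odds after that evidence = (29/971) × 1.3 = 377/9710.
Target odds = 0.95/0.05 = 19.
Need 7ⁿ ≥ 19 ÷ (377/9710) = 184490/377.
7³ = 343 falls short of 184490/377 but 7⁴ = 2401 reaches it, so n = 4.

4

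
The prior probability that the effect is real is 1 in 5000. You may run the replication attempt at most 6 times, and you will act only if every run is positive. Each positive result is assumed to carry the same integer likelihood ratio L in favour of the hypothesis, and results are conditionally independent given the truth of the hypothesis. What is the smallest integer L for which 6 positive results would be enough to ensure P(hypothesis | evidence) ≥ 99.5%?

Prior odds = 0.0002/0.9998 = 1/4999.
Target odds = 0.995/0.005 = 199.
Need L⁶ ≥ 199 ÷ (1/4999) = 994801.
9⁶ = 531441 < 994801 ≤ 1000000 = 10⁶, so L = 10.

10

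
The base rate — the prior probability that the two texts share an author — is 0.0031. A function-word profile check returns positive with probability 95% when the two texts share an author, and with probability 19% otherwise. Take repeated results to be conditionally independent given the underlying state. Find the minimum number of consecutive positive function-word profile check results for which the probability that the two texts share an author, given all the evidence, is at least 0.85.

5

Prior odds = 0.0031/0.9969 = 31/9969.
Likelihood ratio of a positive result = 0.95/0.19 = 5.
Target posterior odds = 0.85/0.15 = 17/3.
Require 5ⁿ ≥ 17/3 ÷ (31/9969) = 56491/31.
5⁴ = 625 falls short of 56491/31 but 5⁵ = 3125 reaches it, so n = 5.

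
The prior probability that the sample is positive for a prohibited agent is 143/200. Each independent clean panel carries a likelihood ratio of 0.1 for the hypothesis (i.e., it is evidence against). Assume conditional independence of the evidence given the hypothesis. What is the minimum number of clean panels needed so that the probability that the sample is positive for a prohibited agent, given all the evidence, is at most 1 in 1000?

Prior odds = 0.715/0.285 = 143/57.
Likelihood ratio per clean panel = 0.1.
Target posterior odds = 0.001/0.999 = 1/999.
Require 0.1ⁿ ≤ 1/999 ÷ (143/57) = 19/47619.
0.1³ = 0.001 is still above 19/47619 but 0.1⁴ = 0.0001 is at or below it, so n = 4.

4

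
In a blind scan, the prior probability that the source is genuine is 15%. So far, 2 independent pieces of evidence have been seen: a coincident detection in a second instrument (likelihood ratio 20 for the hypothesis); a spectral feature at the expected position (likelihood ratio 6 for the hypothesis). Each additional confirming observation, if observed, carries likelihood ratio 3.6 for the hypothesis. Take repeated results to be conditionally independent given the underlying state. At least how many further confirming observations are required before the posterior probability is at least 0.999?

4

Prior odds = 0.15/0.85 = 3/17.
Combined Bayes factor of the evidence already in hand = 20 × 6 = 120.
Odds after that evidence = (3/17) × 120 = 360/17.
Target odds = 0.999/0.001 = 999.
Need 3.6ⁿ ≥ 999 ÷ (360/17) = 47.175.
3.6³ = 46.656 falls short of 47.175 but 3.6⁴ = 167.9616 reaches it, so n = 4.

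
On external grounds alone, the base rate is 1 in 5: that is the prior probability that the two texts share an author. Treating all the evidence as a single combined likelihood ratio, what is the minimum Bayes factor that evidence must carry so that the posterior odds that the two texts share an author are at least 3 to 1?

Prior odds = 0.2/0.8 = 0.25.
Target odds = 3.
Required Bayes factor = 3 ÷ 0.25 = 12.

12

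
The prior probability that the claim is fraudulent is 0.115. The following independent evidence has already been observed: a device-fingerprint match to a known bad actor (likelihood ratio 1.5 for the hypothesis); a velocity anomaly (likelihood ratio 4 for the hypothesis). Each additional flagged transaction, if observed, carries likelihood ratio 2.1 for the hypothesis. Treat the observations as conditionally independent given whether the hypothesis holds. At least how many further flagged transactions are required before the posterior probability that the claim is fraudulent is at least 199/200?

8

Prior odds = 0.115/0.885 = 23/177.
Combined Bayes factor of the evidence already in hand = 1.5 × 4 = 6.
Odds after that evidence = (23/177) × 6 = 46/59.
Target odds = 0.995/0.005 = 199.
Need 2.1ⁿ ≥ 199 ÷ (46/59) = 11741/46.
2.1⁷ ≈180.109 falls short of 11741/46 but 2.1⁸ ≈378.229 reaches it, so n = 8.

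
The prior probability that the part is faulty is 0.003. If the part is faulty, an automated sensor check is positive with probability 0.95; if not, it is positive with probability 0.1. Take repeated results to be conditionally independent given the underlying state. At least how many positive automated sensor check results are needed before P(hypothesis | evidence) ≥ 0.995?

5

Prior odds = 0.003/0.997 = 3/997.
Likelihood ratio of a positive = 0.95/0.1 = 9.5.
Target posterior odds = 0.995/0.005 = 199.
Need (3/997) × 9.5ⁿ ≥ 199, i.e. 9.5ⁿ ≥ 198403/3.
9.5⁴ = 8145.0625 falls short of 198403/3 but 9.5⁵ = 77378.09375 reaches it, so n = 5.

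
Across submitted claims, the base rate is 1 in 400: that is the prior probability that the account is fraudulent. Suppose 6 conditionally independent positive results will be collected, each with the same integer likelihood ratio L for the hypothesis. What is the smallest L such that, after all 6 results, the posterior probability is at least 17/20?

4

Prior odds = 0.0025/0.9975 = 1/399.
Target odds = 0.85/0.15 = 17/3.
Need L⁶ ≥ 17/3 ÷ (1/399) = 2261.
3⁶ = 729 < 2261 ≤ 4096 = 4⁶, so L = 4.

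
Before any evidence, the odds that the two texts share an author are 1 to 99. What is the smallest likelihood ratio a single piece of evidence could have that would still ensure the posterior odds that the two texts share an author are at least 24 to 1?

Prior odds = 1/99.
Target odds = 24.
Required Bayes factor = 24 ÷ (1/99) = 2376.

2376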